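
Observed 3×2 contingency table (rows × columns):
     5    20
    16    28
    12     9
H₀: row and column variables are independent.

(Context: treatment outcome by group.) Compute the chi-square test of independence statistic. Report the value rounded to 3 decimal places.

Row totals [25, 44, 21], col totals [33, 57], n=90
χ² = (5−9.17)²/9.17 + (20−15.83)²/15.83 + (16−16.13)²/16.13 + (28−27.87)²/27.87 + (12−7.70)²/7.70 + (9−13.30)²/13.30 = 6.7837
df = 2

test statistic = 6.784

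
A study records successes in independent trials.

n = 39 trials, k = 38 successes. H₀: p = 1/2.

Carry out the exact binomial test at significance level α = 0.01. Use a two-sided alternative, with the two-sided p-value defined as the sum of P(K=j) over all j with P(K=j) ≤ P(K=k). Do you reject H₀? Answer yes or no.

Exact binomial: n=39, k=38, p₀=1/2=0.5000
P(X=j) = C(n,j)·p₀^j·(1−p₀)^(n−j); p = Σ P(X=j) over j with P(X=j) ≤ P(X=38)
p-value (two-sided) = 0.00000
At α=0.01: p < α → reject H₀

reject H₀: yes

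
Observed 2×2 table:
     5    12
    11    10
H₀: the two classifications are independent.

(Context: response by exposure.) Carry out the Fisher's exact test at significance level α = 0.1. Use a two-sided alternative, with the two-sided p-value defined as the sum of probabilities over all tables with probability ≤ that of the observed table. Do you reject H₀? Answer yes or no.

reject H₀: no

Margins: r₁=17, r₂=21, c₁=16, c₂=22, n=38
p_obs = C(17,5)·C(21,11)/C(38,16); sum pmf over tables with pmf ≤ p_obs
p-value (two-sided) = 0.19716
At α=0.1: p ≥ α → fail to reject H₀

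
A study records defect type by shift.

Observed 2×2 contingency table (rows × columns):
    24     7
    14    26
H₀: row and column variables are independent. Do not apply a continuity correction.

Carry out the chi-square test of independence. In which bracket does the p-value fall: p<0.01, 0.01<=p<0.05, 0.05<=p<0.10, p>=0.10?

Row totals [31, 40], col totals [38, 33], n=71
χ² = (24−16.59)²/16.59 + (7−14.41)²/14.41 + (14−21.41)²/21.41 + (26−18.59)²/18.59 = 12.6331
df = 1
p-value (upper-tail) = 0.00038
→ bracket: p<0.01

p-value bracket: p<0.01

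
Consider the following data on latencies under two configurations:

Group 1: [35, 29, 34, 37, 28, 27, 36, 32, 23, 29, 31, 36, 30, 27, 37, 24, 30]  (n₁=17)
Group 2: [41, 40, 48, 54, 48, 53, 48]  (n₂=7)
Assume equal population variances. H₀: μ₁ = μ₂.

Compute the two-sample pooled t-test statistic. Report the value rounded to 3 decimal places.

test statistic = -7.859

x̄₁=30.882, s₁=4.414, n₁=17
x̄₂=47.429, s₂=5.350, n₂=7
s_p² = [16·4.414² + 6·5.350²]/22 = 21.9763
SE = √(s_p²·(1/17+1/7)) = 2.1053
t = (30.882−47.429)/2.1053 = -7.8594
df = 22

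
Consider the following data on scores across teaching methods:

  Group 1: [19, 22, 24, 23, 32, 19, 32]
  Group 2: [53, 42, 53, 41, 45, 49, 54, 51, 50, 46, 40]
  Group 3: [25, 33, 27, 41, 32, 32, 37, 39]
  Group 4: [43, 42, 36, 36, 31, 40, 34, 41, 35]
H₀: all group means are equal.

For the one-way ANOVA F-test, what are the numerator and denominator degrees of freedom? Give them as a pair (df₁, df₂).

degrees of freedom = [3, 31]

k = 4 groups, N = 35 total
df = (k−1, N−k) = (4−1, 35−4) = (3, 31)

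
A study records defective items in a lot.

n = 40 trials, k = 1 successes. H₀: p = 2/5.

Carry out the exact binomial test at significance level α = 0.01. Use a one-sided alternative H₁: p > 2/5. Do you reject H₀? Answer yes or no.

reject H₀: no

Exact binomial: n=40, k=1, p₀=2/5=0.4000
P(X≥1) from Σ C(n,i)·p₀^i·(1−p₀)^(n−i)
p-value (one-sided, H₁ greater) = 1.00000
At α=0.01: p ≥ α → fail to reject H₀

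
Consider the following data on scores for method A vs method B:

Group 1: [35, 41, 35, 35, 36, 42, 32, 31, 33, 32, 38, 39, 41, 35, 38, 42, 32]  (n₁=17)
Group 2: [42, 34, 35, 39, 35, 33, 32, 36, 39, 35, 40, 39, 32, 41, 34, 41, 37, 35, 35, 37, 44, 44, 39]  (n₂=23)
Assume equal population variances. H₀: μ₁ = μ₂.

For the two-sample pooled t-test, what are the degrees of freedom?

degrees of freedom = 38

df = n₁ + n₂ − 2 = 17 + 23 − 2 = 38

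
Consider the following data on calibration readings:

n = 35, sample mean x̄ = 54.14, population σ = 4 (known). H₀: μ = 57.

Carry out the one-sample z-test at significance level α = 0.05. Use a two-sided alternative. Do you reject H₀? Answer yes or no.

SE = σ/√n = 4/√35 = 0.6761
z = (x̄−μ₀)/SE = (54.14−57)/0.6761 = -4.2300
p-value (two-sided) = 0.00002
At α=0.05: p < α → reject H₀

reject H₀: yes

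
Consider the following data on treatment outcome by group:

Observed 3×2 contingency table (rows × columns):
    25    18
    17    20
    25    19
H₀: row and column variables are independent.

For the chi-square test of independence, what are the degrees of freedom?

df = (r−1)(c−1) = (3−1)·(2−1) = 2

degrees of freedom = 2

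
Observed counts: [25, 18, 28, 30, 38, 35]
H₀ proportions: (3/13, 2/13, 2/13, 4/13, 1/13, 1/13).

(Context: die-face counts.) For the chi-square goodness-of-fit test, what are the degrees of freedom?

degrees of freedom = 5

df = k − 1 = 6 − 1 = 5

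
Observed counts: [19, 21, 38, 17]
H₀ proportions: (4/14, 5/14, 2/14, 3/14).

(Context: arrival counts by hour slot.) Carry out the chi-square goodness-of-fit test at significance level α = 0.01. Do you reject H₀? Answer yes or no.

n = 95; E_i = n·p_i = [27.14, 33.93, 13.57, 20.36]
χ² = (19−27.14)²/27.14 + (21−33.93)²/33.93 + (38−13.57)²/13.57 + (17−20.36)²/20.36 = 51.8944
df = 3
p-value (upper-tail) = 0.00000
At α=0.01: p < α → reject H₀

reject H₀: yes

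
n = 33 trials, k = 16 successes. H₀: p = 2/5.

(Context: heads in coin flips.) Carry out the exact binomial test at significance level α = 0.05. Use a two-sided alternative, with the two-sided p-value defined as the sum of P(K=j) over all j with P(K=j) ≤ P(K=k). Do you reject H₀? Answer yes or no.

reject H₀: no

Exact binomial: n=33, k=16, p₀=2/5=0.4000
P(X=j) = C(n,j)·p₀^j·(1−p₀)^(n−j); p = Σ P(X=j) over j with P(X=j) ≤ P(X=16)
p-value (two-sided) = 0.37490
At α=0.05: p ≥ α → fail to reject H₀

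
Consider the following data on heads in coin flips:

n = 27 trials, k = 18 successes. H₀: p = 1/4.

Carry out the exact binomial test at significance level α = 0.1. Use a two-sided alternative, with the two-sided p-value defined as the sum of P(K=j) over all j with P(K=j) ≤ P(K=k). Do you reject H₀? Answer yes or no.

Exact binomial: n=27, k=18, p₀=1/4=0.2500
P(X=j) = C(n,j)·p₀^j·(1−p₀)^(n−j); p = Σ P(X=j) over j with P(X=j) ≤ P(X=18)
p-value (two-sided) = 0.00001
At α=0.1: p < α → reject H₀

reject H₀: yes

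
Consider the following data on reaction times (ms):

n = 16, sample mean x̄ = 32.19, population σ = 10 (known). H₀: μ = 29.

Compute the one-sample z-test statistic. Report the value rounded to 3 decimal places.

test statistic = 1.276

SE = σ/√n = 10/√16 = 2.5000
z = (x̄−μ₀)/SE = (32.19−29)/2.5000 = 1.2760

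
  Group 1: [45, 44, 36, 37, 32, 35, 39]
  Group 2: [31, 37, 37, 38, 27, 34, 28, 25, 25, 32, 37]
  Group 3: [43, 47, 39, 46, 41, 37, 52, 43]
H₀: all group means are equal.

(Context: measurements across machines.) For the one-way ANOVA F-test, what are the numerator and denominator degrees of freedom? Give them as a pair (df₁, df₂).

degrees of freedom = [2, 23]

k = 3 groups, N = 26 total
df = (k−1, N−k) = (3−1, 26−3) = (2, 23)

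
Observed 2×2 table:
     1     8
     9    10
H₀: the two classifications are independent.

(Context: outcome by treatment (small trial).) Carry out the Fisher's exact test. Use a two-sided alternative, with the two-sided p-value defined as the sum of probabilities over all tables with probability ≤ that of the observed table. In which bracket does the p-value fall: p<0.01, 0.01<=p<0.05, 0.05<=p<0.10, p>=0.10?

Margins: r₁=9, r₂=19, c₁=10, c₂=18, n=28
p_obs = C(9,1)·C(19,9)/C(28,10); sum pmf over tables with pmf ≤ p_obs
p-value (two-sided) = 0.09798
→ bracket: 0.05<=p<0.10

p-value bracket: 0.05<=p<0.10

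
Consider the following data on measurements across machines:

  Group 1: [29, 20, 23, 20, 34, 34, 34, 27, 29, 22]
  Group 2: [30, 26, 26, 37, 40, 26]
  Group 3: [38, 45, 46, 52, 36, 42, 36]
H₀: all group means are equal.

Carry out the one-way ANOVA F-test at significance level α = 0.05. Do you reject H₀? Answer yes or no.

Group means [27.20, 30.83, 42.14], grand mean 32.696
SSB = Σnᵢ(x̄ᵢ−x̄)² = 947.579; SSW = ΣΣ(x−x̄ᵢ)² = 699.290
MSB = 947.579/2 = 473.7895; MSW = 699.290/20 = 34.9645
F = MSB/MSW = 13.5506
df = (2, 20)
p-value (upper-tail) = 0.00019
At α=0.05: p < α → reject H₀

reject H₀: yes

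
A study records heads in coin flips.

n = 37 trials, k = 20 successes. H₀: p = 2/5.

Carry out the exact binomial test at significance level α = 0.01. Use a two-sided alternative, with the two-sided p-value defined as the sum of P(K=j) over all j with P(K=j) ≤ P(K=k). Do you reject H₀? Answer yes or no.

Exact binomial: n=37, k=20, p₀=2/5=0.4000
P(X=j) = C(n,j)·p₀^j·(1−p₀)^(n−j); p = Σ P(X=j) over j with P(X=j) ≤ P(X=20)
p-value (two-sided) = 0.09344
At α=0.01: p ≥ α → fail to reject H₀

reject H₀: no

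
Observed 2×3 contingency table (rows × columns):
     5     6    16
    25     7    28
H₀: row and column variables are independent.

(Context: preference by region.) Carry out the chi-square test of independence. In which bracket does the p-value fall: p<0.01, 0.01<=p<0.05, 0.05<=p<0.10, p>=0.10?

Row totals [27, 60], col totals [30, 13, 44], n=87
χ² = (5−9.31)²/9.31 + (6−4.03)²/4.03 + (16−13.66)²/13.66 + (25−20.69)²/20.69 + (7−8.97)²/8.97 + (28−30.34)²/30.34 = 4.8658
df = 2
p-value (upper-tail) = 0.08778
→ bracket: 0.05<=p<0.10

p-value bracket: 0.05<=p<0.10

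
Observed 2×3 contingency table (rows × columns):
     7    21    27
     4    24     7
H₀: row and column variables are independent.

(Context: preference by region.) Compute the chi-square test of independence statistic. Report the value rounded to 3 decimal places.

test statistic = 8.772

Row totals [55, 35], col totals [11, 45, 34], n=90
χ² = (7−6.72)²/6.72 + (21−27.50)²/27.50 + (27−20.78)²/20.78 + (4−4.28)²/4.28 + (24−17.50)²/17.50 + (7−13.22)²/13.22 = 8.7716
df = 2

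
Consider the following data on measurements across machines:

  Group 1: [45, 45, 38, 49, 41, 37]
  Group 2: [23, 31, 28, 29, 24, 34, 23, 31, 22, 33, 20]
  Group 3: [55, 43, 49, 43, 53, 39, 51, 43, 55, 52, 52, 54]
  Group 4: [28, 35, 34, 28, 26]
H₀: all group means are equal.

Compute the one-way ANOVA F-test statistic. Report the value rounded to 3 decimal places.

test statistic = 42.664

Group means [42.50, 27.09, 49.08, 30.20], grand mean 38.029
SSB = Σnᵢ(x̄ᵢ−x̄)² = 3208.845; SSW = ΣΣ(x−x̄ᵢ)² = 752.126
MSB = 3208.845/3 = 1069.6149; MSW = 752.126/30 = 25.0709
F = MSB/MSW = 42.6637
df = (3, 30)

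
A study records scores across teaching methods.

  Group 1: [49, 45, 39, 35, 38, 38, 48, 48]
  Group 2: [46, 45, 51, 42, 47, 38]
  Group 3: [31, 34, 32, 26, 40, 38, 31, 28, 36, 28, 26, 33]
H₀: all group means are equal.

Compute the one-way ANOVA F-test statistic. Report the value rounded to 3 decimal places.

Group means [42.50, 44.83, 31.92], grand mean 38.154
SSB = Σnᵢ(x̄ᵢ−x̄)² = 885.635; SSW = ΣΣ(x−x̄ᵢ)² = 543.750
MSB = 885.635/2 = 442.8173; MSW = 543.750/23 = 23.6413
F = MSB/MSW = 18.7307
df = (2, 23)

test statistic = 18.731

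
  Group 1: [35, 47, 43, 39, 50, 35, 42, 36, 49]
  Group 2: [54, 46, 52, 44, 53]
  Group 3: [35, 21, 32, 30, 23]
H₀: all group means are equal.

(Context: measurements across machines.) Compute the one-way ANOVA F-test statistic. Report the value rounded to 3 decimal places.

Group means [41.78, 49.80, 28.20], grand mean 40.316
SSB = Σnᵢ(x̄ᵢ−x̄)² = 1202.950; SSW = ΣΣ(x−x̄ᵢ)² = 505.156
MSB = 1202.950/2 = 601.4749; MSW = 505.156/16 = 31.5722
F = MSB/MSW = 19.0508
df = (2, 16)

test statistic = 19.051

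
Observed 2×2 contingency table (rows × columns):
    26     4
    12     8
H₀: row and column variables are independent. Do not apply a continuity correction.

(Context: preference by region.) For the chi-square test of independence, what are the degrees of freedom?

df = (r−1)(c−1) = (2−1)·(2−1) = 1

degrees of freedom = 1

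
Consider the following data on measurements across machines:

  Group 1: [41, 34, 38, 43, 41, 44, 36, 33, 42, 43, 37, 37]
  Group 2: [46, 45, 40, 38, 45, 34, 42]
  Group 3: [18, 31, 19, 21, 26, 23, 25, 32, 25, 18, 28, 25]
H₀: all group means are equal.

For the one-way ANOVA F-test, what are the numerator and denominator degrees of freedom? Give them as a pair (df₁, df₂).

k = 3 groups, N = 31 total
df = (k−1, N−k) = (3−1, 31−3) = (2, 28)

degrees of freedom = [2, 28]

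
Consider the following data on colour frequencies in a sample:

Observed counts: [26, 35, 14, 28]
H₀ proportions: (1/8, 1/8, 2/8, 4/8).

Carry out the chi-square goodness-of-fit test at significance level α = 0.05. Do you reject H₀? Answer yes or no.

n = 103; E_i = n·p_i = [12.88, 12.88, 25.75, 51.50]
χ² = (26−12.88)²/12.88 + (35−12.88)²/12.88 + (14−25.75)²/25.75 + (28−51.50)²/51.50 = 67.4854
df = 3
p-value (upper-tail) = 0.00000
At α=0.05: p < α → reject H₀

reject H₀: yes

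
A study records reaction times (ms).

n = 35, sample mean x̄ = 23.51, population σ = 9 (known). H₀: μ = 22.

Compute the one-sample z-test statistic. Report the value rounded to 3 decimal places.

test statistic = 0.993

SE = σ/√n = 9/√35 = 1.5213
z = (x̄−μ₀)/SE = (23.51−22)/1.5213 = 0.9926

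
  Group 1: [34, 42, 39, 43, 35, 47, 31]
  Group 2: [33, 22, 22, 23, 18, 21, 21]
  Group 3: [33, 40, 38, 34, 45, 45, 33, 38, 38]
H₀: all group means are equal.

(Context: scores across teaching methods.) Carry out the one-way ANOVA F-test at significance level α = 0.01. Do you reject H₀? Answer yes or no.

reject H₀: yes

Group means [38.71, 22.86, 38.22], grand mean 33.696
SSB = Σnᵢ(x̄ᵢ−x̄)² = 1183.028; SSW = ΣΣ(x−x̄ᵢ)² = 495.841
MSB = 1183.028/2 = 591.5141; MSW = 495.841/20 = 24.7921
F = MSB/MSW = 23.8590
df = (2, 20)
p-value (upper-tail) = 0.00001
At α=0.01: p < α → reject H₀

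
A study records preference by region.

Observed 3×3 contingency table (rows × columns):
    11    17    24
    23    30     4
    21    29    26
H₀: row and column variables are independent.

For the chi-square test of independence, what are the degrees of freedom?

df = (r−1)(c−1) = (3−1)·(3−1) = 4

degrees of freedom = 4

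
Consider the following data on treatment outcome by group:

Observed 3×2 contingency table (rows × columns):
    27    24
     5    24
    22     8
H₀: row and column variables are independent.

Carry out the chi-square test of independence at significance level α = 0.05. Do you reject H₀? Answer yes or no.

Row totals [51, 29, 30], col totals [54, 56], n=110
χ² = (27−25.04)²/25.04 + (24−25.96)²/25.96 + (5−14.24)²/14.24 + (24−14.76)²/14.76 + (22−14.73)²/14.73 + (8−15.27)²/15.27 = 19.1280
df = 2
p-value (upper-tail) = 0.00007
At α=0.05: p < α → reject H₀

reject H₀: yes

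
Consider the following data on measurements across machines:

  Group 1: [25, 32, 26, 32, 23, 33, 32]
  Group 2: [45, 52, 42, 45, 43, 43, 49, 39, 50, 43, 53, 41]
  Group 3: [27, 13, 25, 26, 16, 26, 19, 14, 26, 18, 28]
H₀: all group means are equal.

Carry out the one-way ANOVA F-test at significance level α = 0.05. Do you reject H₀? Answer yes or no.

Group means [29.00, 45.42, 21.64], grand mean 32.867
SSB = Σnᵢ(x̄ᵢ−x̄)² = 3382.005; SSW = ΣΣ(x−x̄ᵢ)² = 651.462
MSB = 3382.005/2 = 1691.0023; MSW = 651.462/27 = 24.1282
F = MSB/MSW = 70.0840
df = (2, 27)
p-value (upper-tail) = 0.00000
At α=0.05: p < α → reject H₀

reject H₀: yes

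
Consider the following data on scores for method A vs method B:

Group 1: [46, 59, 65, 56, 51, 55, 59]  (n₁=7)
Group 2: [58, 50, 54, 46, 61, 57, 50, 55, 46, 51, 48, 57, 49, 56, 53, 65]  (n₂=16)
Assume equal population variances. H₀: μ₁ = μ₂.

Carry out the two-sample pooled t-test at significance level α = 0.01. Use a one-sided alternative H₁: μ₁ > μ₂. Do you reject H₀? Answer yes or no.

reject H₀: no

x̄₁=55.857, s₁=6.122, n₁=7
x̄₂=53.500, s₂=5.391, n₂=16
s_p² = [6·6.122² + 15·5.391²]/21 = 31.4694
SE = √(s_p²·(1/7+1/16)) = 2.5421
t = (55.857−53.500)/2.5421 = 0.9272
df = 21
p-value (one-sided, H₁ greater) = 0.18217
At α=0.01: p ≥ α → fail to reject H₀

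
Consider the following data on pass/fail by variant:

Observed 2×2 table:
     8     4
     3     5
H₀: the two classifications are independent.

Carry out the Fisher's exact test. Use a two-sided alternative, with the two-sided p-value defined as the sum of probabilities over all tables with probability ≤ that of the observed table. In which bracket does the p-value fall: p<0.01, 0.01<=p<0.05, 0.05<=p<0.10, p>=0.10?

p-value bracket: p>=0.10

Margins: r₁=12, r₂=8, c₁=11, c₂=9, n=20
p_obs = C(12,8)·C(8,3)/C(20,11); sum pmf over tables with pmf ≤ p_obs
p-value (two-sided) = 0.36185
→ bracket: p>=0.10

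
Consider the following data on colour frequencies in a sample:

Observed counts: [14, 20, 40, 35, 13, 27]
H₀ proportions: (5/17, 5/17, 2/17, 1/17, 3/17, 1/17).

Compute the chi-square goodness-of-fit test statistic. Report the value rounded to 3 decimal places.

n = 149; E_i = n·p_i = [43.82, 43.82, 17.53, 8.76, 26.29, 8.76]
χ² = (14−43.82)²/43.82 + (20−43.82)²/43.82 + (40−17.53)²/17.53 + (35−8.76)²/8.76 + (13−26.29)²/26.29 + (27−8.76)²/8.76 = 185.2421
df = 5

test statistic = 185.242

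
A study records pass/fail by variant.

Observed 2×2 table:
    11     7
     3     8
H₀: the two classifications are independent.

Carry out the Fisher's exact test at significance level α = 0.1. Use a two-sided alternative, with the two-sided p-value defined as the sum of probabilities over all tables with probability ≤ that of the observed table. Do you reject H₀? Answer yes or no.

Margins: r₁=18, r₂=11, c₁=14, c₂=15, n=29
p_obs = C(18,11)·C(11,3)/C(29,14); sum pmf over tables with pmf ≤ p_obs
p-value (two-sided) = 0.12814
At α=0.1: p ≥ α → fail to reject H₀

reject H₀: no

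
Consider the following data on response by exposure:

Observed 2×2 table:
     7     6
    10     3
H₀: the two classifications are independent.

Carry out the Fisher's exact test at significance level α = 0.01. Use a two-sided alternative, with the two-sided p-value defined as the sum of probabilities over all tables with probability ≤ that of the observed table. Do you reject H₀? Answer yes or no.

Margins: r₁=13, r₂=13, c₁=17, c₂=9, n=26
p_obs = C(13,7)·C(13,10)/C(26,17); sum pmf over tables with pmf ≤ p_obs
p-value (two-sided) = 0.41098
At α=0.01: p ≥ α → fail to reject H₀

reject H₀: no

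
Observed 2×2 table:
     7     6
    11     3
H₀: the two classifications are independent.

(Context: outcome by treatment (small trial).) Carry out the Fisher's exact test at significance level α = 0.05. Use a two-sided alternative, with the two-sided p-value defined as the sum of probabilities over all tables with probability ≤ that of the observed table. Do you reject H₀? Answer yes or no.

reject H₀: no

Margins: r₁=13, r₂=14, c₁=18, c₂=9, n=27
p_obs = C(13,7)·C(14,11)/C(27,18); sum pmf over tables with pmf ≤ p_obs
p-value (two-sided) = 0.23646
At α=0.05: p ≥ α → fail to reject H₀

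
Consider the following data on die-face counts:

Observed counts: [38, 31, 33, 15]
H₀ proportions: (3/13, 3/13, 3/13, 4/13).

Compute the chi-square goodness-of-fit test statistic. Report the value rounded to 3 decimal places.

n = 117; E_i = n·p_i = [27.00, 27.00, 27.00, 36.00]
χ² = (38−27.00)²/27.00 + (31−27.00)²/27.00 + (33−27.00)²/27.00 + (15−36.00)²/36.00 = 18.6574
df = 3

test statistic = 18.657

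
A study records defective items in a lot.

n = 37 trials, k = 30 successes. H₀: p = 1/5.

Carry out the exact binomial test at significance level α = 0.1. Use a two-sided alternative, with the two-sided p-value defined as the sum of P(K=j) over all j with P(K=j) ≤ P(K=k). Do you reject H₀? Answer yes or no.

Exact binomial: n=37, k=30, p₀=1/5=0.2000
P(X=j) = C(n,j)·p₀^j·(1−p₀)^(n−j); p = Σ P(X=j) over j with P(X=j) ≤ P(X=30)
p-value (two-sided) = 0.00000
At α=0.1: p < α → reject H₀

reject H₀: yes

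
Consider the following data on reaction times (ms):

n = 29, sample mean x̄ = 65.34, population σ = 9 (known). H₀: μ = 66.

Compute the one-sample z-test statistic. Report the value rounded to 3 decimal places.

test statistic = -0.395

SE = σ/√n = 9/√29 = 1.6713
z = (x̄−μ₀)/SE = (65.34−66)/1.6713 = -0.3949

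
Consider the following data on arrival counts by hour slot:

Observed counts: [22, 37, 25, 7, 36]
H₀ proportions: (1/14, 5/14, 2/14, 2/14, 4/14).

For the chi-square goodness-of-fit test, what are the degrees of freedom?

degrees of freedom = 4

df = k − 1 = 5 − 1 = 4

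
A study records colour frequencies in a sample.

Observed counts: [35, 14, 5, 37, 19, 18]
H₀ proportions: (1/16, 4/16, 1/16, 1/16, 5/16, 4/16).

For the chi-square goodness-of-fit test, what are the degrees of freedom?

degrees of freedom = 5

df = k − 1 = 6 − 1 = 5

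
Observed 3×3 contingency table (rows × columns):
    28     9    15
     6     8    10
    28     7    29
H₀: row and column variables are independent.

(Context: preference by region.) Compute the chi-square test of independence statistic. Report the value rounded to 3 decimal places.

Row totals [52, 24, 64], col totals [62, 24, 54], n=140
χ² = (28−23.03)²/23.03 + (9−8.91)²/8.91 + (15−20.06)²/20.06 + (6−10.63)²/10.63 + (8−4.11)²/4.11 + (10−9.26)²/9.26 + (28−28.34)²/28.34 + (7−10.97)²/10.97 + (29−24.69)²/24.69 = 10.2900
df = 4

test statistic = 10.290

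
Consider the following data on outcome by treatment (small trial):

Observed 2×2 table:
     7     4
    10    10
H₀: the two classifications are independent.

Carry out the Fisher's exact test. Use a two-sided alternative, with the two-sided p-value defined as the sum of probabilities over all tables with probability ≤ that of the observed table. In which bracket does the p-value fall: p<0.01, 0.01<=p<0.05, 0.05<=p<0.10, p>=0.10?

Margins: r₁=11, r₂=20, c₁=17, c₂=14, n=31
p_obs = C(11,7)·C(20,10)/C(31,17); sum pmf over tables with pmf ≤ p_obs
p-value (two-sided) = 0.70738
→ bracket: p>=0.10

p-value bracket: p>=0.10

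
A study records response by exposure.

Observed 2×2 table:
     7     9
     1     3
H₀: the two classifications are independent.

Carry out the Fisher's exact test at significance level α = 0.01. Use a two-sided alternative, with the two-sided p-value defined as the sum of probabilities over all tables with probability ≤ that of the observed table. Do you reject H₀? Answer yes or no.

Margins: r₁=16, r₂=4, c₁=8, c₂=12, n=20
p_obs = C(16,7)·C(4,1)/C(20,8); sum pmf over tables with pmf ≤ p_obs
p-value (two-sided) = 0.61858
At α=0.01: p ≥ α → fail to reject H₀

reject H₀: no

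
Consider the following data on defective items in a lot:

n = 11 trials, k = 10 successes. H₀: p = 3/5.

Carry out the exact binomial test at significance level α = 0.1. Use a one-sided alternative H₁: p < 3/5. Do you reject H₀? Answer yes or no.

reject H₀: no

Exact binomial: n=11, k=10, p₀=3/5=0.6000
P(X≤10) from Σ C(n,i)·p₀^i·(1−p₀)^(n−i)
p-value (one-sided, H₁ less) = 0.99637
At α=0.1: p ≥ α → fail to reject H₀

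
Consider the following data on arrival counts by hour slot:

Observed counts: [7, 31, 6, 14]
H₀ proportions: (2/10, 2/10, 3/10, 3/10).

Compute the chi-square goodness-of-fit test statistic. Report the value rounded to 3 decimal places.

test statistic = 42.402

n = 58; E_i = n·p_i = [11.60, 11.60, 17.40, 17.40]
χ² = (7−11.60)²/11.60 + (31−11.60)²/11.60 + (6−17.40)²/17.40 + (14−17.40)²/17.40 = 42.4023
df = 3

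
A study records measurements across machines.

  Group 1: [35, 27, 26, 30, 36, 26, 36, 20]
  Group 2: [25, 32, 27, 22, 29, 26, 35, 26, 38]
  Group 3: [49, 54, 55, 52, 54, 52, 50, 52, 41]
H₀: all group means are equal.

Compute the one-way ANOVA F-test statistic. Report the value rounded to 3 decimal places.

Group means [29.50, 28.89, 51.00], grand mean 36.731
SSB = Σnᵢ(x̄ᵢ−x̄)² = 2804.226; SSW = ΣΣ(x−x̄ᵢ)² = 590.889
MSB = 2804.226/2 = 1402.1132; MSW = 590.889/23 = 25.6908
F = MSB/MSW = 54.5764
df = (2, 23)

test statistic = 54.576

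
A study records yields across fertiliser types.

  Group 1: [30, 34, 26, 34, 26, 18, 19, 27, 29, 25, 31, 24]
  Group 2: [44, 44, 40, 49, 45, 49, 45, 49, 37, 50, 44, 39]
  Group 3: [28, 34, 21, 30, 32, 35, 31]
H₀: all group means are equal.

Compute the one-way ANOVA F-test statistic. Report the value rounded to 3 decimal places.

test statistic = 46.381

Group means [26.92, 44.58, 30.14], grand mean 34.484
SSB = Σnᵢ(x̄ᵢ−x̄)² = 2043.051; SSW = ΣΣ(x−x̄ᵢ)² = 616.690
MSB = 2043.051/2 = 1021.5257; MSW = 616.690/28 = 22.0247
F = MSB/MSW = 46.3810
df = (2, 28)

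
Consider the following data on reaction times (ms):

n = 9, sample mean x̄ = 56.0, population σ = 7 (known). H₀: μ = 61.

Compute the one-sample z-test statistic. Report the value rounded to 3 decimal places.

test statistic = -2.143

SE = σ/√n = 7/√9 = 2.3333
z = (x̄−μ₀)/SE = (56.0−61)/2.3333 = -2.1429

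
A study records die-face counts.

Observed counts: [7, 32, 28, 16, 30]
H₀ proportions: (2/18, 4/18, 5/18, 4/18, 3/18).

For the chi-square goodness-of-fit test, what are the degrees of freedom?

df = k − 1 = 5 − 1 = 4

degrees of freedom = 4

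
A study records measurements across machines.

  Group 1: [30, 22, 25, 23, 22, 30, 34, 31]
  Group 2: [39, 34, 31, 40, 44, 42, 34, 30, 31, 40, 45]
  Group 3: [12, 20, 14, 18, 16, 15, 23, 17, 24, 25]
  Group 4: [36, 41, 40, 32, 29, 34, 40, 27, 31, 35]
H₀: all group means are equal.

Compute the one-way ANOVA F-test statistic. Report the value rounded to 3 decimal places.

Group means [27.12, 37.27, 18.40, 34.50], grand mean 29.641
SSB = Σnᵢ(x̄ᵢ−x̄)² = 2191.018; SSW = ΣΣ(x−x̄ᵢ)² = 839.957
MSB = 2191.018/3 = 730.3392; MSW = 839.957/35 = 23.9988
F = MSB/MSW = 30.4324
df = (3, 35)

test statistic = 30.432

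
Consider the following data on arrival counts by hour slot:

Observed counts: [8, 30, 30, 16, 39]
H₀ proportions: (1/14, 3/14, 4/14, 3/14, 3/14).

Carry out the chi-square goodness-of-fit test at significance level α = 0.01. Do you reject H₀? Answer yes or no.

reject H₀: no

n = 123; E_i = n·p_i = [8.79, 26.36, 35.14, 26.36, 26.36]
χ² = (8−8.79)²/8.79 + (30−26.36)²/26.36 + (30−35.14)²/35.14 + (16−26.36)²/26.36 + (39−26.36)²/26.36 = 11.4607
df = 4
p-value (upper-tail) = 0.02185
At α=0.01: p ≥ α → fail to reject H₀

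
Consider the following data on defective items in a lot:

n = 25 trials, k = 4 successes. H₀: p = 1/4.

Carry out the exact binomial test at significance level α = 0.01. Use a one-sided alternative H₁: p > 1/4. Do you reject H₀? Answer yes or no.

Exact binomial: n=25, k=4, p₀=1/4=0.2500
P(X≥4) from Σ C(n,i)·p₀^i·(1−p₀)^(n−i)
p-value (one-sided, H₁ greater) = 0.90379
At α=0.01: p ≥ α → fail to reject H₀

reject H₀: no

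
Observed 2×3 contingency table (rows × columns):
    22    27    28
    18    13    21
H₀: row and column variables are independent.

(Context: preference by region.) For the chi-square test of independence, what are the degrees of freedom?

df = (r−1)(c−1) = (2−1)·(3−1) = 2

degrees of freedom = 2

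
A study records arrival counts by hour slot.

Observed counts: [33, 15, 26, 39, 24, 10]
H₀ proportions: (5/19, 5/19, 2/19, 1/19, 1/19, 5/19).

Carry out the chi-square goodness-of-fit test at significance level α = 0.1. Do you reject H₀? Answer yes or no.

reject H₀: yes

n = 147; E_i = n·p_i = [38.68, 38.68, 15.47, 7.74, 7.74, 38.68]
χ² = (33−38.68)²/38.68 + (15−38.68)²/38.68 + (26−15.47)²/15.47 + (39−7.74)²/7.74 + (24−7.74)²/7.74 + (10−38.68)²/38.68 = 204.2803
df = 5
p-value (upper-tail) = 0.00000
At α=0.1: p < α → reject H₀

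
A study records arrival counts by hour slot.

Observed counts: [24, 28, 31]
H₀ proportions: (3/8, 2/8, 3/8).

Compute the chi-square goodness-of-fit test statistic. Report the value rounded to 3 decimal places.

test statistic = 4.165

n = 83; E_i = n·p_i = [31.12, 20.75, 31.12]
χ² = (24−31.12)²/31.12 + (28−20.75)²/20.75 + (31−31.12)²/31.12 = 4.1647
df = 2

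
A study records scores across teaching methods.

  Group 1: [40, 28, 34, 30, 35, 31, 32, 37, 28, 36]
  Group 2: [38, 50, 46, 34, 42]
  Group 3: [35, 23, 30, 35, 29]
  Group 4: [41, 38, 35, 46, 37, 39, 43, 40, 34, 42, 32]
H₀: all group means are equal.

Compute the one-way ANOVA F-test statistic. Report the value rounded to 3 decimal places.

Group means [33.10, 42.00, 30.40, 38.82], grand mean 36.129
SSB = Σnᵢ(x̄ᵢ−x̄)² = 507.748; SSW = ΣΣ(x−x̄ᵢ)² = 575.736
MSB = 507.748/3 = 169.2492; MSW = 575.736/27 = 21.3236
F = MSB/MSW = 7.9372
df = (3, 27)

test statistic = 7.937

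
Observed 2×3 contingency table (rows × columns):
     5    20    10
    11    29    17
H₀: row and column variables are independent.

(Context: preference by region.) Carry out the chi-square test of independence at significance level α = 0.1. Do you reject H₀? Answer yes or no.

reject H₀: no

Row totals [35, 57], col totals [16, 49, 27], n=92
χ² = (5−6.09)²/6.09 + (20−18.64)²/18.64 + (10−10.27)²/10.27 + (11−9.91)²/9.91 + (29−30.36)²/30.36 + (17−16.73)²/16.73 = 0.4847
df = 2
p-value (upper-tail) = 0.78477
At α=0.1: p ≥ α → fail to reject H₀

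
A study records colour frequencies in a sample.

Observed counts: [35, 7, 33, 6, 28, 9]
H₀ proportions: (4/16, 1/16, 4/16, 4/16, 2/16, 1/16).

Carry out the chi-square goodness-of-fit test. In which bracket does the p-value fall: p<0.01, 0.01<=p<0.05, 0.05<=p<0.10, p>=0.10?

n = 118; E_i = n·p_i = [29.50, 7.38, 29.50, 29.50, 14.75, 7.38]
χ² = (35−29.50)²/29.50 + (7−7.38)²/7.38 + (33−29.50)²/29.50 + (6−29.50)²/29.50 + (28−14.75)²/14.75 + (9−7.38)²/7.38 = 32.4407
df = 5
p-value (upper-tail) = 0.00000
→ bracket: p<0.01

p-value bracket: p<0.01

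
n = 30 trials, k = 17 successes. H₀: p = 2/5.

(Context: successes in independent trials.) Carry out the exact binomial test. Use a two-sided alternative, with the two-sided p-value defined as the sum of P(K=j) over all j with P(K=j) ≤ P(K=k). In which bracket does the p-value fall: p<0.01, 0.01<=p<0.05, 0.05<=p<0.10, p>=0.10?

Exact binomial: n=30, k=17, p₀=2/5=0.4000
P(X=j) = C(n,j)·p₀^j·(1−p₀)^(n−j); p = Σ P(X=j) over j with P(X=j) ≤ P(X=17)
p-value (two-sided) = 0.09164
→ bracket: 0.05<=p<0.10

p-value bracket: 0.05<=p<0.10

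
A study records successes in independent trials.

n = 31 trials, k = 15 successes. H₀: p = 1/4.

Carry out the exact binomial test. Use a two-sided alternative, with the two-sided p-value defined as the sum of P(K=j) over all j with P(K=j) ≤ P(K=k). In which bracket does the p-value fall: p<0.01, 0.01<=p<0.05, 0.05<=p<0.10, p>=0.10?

p-value bracket: p<0.01

Exact binomial: n=31, k=15, p₀=1/4=0.2500
P(X=j) = C(n,j)·p₀^j·(1−p₀)^(n−j); p = Σ P(X=j) over j with P(X=j) ≤ P(X=15)
p-value (two-sided) = 0.00562
→ bracket: p<0.01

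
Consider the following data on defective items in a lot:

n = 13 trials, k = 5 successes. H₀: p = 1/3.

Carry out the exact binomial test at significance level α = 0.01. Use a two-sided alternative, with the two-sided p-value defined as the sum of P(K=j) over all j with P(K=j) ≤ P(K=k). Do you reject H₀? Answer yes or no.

reject H₀: no

Exact binomial: n=13, k=5, p₀=1/3=0.3333
P(X=j) = C(n,j)·p₀^j·(1−p₀)^(n−j); p = Σ P(X=j) over j with P(X=j) ≤ P(X=5)
p-value (two-sided) = 0.77039
At α=0.01: p ≥ α → fail to reject H₀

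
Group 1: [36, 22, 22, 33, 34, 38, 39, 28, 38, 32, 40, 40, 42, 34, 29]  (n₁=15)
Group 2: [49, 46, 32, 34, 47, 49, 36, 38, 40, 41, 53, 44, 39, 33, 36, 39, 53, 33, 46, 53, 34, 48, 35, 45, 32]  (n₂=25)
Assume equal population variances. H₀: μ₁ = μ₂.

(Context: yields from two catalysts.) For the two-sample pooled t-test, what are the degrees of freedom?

degrees of freedom = 38

df = n₁ + n₂ − 2 = 15 + 25 − 2 = 38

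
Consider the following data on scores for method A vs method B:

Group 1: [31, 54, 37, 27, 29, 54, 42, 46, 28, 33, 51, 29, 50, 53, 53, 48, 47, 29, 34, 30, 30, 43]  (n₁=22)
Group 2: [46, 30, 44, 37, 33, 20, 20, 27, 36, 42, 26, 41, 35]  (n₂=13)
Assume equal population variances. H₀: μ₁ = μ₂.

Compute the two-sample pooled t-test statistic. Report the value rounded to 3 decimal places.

x̄₁=39.909, s₁=10.151, n₁=22
x̄₂=33.615, s₂=8.617, n₂=13
s_p² = [21·10.151² + 12·8.617²]/33 = 92.5726
SE = √(s_p²·(1/22+1/13)) = 3.3658
t = (39.909−33.615)/3.3658 = 1.8699
df = 33

test statistic = 1.870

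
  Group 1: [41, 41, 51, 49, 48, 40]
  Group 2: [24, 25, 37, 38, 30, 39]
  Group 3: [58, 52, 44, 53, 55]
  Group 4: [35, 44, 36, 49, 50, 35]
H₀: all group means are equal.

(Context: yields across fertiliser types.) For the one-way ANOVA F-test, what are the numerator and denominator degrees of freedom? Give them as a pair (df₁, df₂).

degrees of freedom = [3, 19]

k = 4 groups, N = 23 total
df = (k−1, N−k) = (4−1, 23−4) = (3, 19)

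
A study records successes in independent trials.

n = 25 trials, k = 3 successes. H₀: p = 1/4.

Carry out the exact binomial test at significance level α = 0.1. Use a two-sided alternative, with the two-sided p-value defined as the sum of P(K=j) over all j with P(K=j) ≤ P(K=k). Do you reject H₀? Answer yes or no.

reject H₀: no

Exact binomial: n=25, k=3, p₀=1/4=0.2500
P(X=j) = C(n,j)·p₀^j·(1−p₀)^(n−j); p = Σ P(X=j) over j with P(X=j) ≤ P(X=3)
p-value (two-sided) = 0.16754
At α=0.1: p ≥ α → fail to reject H₀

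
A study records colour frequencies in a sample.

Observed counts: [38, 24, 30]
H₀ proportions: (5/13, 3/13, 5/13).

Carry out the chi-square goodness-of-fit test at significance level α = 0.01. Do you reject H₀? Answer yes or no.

n = 92; E_i = n·p_i = [35.38, 21.23, 35.38]
χ² = (38−35.38)²/35.38 + (24−21.23)²/21.23 + (30−35.38)²/35.38 = 1.3739
df = 2
p-value (upper-tail) = 0.50310
At α=0.01: p ≥ α → fail to reject H₀

reject H₀: no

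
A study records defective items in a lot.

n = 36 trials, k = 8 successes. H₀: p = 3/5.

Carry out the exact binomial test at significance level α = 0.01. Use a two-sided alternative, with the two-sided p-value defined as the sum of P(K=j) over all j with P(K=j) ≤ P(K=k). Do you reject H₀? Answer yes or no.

Exact binomial: n=36, k=8, p₀=3/5=0.6000
P(X=j) = C(n,j)·p₀^j·(1−p₀)^(n−j); p = Σ P(X=j) over j with P(X=j) ≤ P(X=8)
p-value (two-sided) = 0.00001
At α=0.01: p < α → reject H₀

reject H₀: yes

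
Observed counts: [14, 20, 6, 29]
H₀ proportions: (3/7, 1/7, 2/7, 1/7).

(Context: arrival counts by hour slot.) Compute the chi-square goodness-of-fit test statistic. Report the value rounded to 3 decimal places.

test statistic = 65.353

n = 69; E_i = n·p_i = [29.57, 9.86, 19.71, 9.86]
χ² = (14−29.57)²/29.57 + (20−9.86)²/9.86 + (6−19.71)²/19.71 + (29−9.86)²/9.86 = 65.3527
df = 3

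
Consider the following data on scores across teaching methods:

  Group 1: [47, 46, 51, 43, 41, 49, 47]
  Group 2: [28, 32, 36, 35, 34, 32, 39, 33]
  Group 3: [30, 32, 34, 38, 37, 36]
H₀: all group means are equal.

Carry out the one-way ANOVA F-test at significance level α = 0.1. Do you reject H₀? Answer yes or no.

reject H₀: yes

Group means [46.29, 33.62, 34.50], grand mean 38.095
SSB = Σnᵢ(x̄ᵢ−x̄)² = 707.006; SSW = ΣΣ(x−x̄ᵢ)² = 190.804
MSB = 707.006/2 = 353.5030; MSW = 190.804/18 = 10.6002
F = MSB/MSW = 33.3487
df = (2, 18)
p-value (upper-tail) = 0.00000
At α=0.1: p < α → reject H₀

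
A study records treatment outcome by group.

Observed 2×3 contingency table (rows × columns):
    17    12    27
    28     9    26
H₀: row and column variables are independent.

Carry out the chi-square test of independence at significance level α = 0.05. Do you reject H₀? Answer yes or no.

Row totals [56, 63], col totals [45, 21, 53], n=119
χ² = (17−21.18)²/21.18 + (12−9.88)²/9.88 + (27−24.94)²/24.94 + (28−23.82)²/23.82 + (9−11.12)²/11.12 + (26−28.06)²/28.06 = 2.7340
df = 2
p-value (upper-tail) = 0.25487
At α=0.05: p ≥ α → fail to reject H₀

reject H₀: no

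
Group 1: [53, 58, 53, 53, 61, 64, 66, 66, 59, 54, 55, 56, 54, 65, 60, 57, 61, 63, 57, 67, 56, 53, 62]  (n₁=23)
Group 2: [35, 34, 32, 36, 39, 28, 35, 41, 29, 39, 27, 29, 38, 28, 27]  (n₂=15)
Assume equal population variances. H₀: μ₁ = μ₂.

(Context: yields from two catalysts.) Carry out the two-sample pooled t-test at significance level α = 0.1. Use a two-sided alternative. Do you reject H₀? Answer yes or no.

x̄₁=58.826, s₁=4.735, n₁=23
x̄₂=33.133, s₂=4.882, n₂=15
s_p² = [22·4.735² + 14·4.882²]/36 = 22.9733
SE = √(s_p²·(1/23+1/15)) = 1.5907
t = (58.826−33.133)/1.5907 = 16.1517
df = 36
p-value (two-sided) = 0.00000
At α=0.1: p < α → reject H₀

reject H₀: yes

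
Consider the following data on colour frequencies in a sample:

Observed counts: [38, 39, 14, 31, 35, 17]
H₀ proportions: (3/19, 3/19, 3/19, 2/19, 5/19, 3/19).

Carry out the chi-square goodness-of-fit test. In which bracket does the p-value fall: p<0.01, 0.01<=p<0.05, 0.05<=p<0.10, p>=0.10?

p-value bracket: p<0.01

n = 174; E_i = n·p_i = [27.47, 27.47, 27.47, 18.32, 45.79, 27.47]
χ² = (38−27.47)²/27.47 + (39−27.47)²/27.47 + (14−27.47)²/27.47 + (31−18.32)²/18.32 + (35−45.79)²/45.79 + (17−27.47)²/27.47 = 30.7960
df = 5
p-value (upper-tail) = 0.00001
→ bracket: p<0.01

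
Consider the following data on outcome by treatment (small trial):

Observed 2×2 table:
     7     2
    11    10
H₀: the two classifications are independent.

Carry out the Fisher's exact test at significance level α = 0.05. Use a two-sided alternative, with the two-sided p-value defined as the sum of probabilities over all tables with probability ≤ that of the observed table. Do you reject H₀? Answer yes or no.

reject H₀: no

Margins: r₁=9, r₂=21, c₁=18, c₂=12, n=30
p_obs = C(9,7)·C(21,11)/C(30,18); sum pmf over tables with pmf ≤ p_obs
p-value (two-sided) = 0.24871
At α=0.05: p ≥ α → fail to reject H₀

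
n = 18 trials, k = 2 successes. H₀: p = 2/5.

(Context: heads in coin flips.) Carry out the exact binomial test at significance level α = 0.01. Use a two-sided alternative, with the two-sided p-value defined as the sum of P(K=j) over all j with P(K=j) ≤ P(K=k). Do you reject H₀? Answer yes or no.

Exact binomial: n=18, k=2, p₀=2/5=0.4000
P(X=j) = C(n,j)·p₀^j·(1−p₀)^(n−j); p = Σ P(X=j) over j with P(X=j) ≤ P(X=2)
p-value (two-sided) = 0.01398
At α=0.01: p ≥ α → fail to reject H₀

reject H₀: no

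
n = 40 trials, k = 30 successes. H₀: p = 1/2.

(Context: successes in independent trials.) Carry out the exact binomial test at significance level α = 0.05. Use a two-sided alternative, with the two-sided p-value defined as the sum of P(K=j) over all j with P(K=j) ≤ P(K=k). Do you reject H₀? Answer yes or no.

reject H₀: yes

Exact binomial: n=40, k=30, p₀=1/2=0.5000
P(X=j) = C(n,j)·p₀^j·(1−p₀)^(n−j); p = Σ P(X=j) over j with P(X=j) ≤ P(X=30)
p-value (two-sided) = 0.00222
At α=0.05: p < α → reject H₀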